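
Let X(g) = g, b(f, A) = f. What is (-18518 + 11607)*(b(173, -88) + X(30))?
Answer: -1402933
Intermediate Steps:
(-18518 + 11607)*(b(173, -88) + X(30)) = (-18518 + 11607)*(173 + 30) = -6911*203 = -1402933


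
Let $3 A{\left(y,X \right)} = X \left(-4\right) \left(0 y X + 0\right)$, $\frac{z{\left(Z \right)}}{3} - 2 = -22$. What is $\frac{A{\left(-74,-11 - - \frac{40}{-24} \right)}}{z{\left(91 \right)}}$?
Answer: $0$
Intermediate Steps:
$z{\left(Z \right)} = -60$ ($z{\left(Z \right)} = 6 + 3 \left(-22\right) = 6 - 66 = -60$)
$A{\left(y,X \right)} = 0$ ($A{\left(y,X \right)} = \frac{X \left(-4\right) \left(0 y X + 0\right)}{3} = \frac{- 4 X \left(0 X + 0\right)}{3} = \frac{- 4 X \left(0 + 0\right)}{3} = \frac{- 4 X 0}{3} = \frac{1}{3} \cdot 0 = 0$)
$\frac{A{\left(-74,-11 - - \frac{40}{-24} \right)}}{z{\left(91 \right)}} = \frac{0}{-60} = 0 \left(- \frac{1}{60}\right) = 0$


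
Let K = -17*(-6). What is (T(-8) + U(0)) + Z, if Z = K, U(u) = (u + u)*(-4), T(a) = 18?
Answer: 120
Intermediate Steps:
K = 102
U(u) = -8*u (U(u) = (2*u)*(-4) = -8*u)
Z = 102
(T(-8) + U(0)) + Z = (18 - 8*0) + 102 = (18 + 0) + 102 = 18 + 102 = 120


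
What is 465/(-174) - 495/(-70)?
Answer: 893/203 ≈ 4.3990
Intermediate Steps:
465/(-174) - 495/(-70) = 465*(-1/174) - 495*(-1/70) = -155/58 + 99/14 = 893/203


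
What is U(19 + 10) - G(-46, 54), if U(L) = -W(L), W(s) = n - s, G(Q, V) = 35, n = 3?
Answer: -9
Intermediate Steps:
W(s) = 3 - s
U(L) = -3 + L (U(L) = -(3 - L) = -3 + L)
U(19 + 10) - G(-46, 54) = (-3 + (19 + 10)) - 1*35 = (-3 + 29) - 35 = 26 - 35 = -9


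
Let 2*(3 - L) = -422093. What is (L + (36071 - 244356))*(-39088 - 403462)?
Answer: -1223429475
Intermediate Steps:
L = 422099/2 (L = 3 - 1/2*(-422093) = 3 + 422093/2 = 422099/2 ≈ 2.1105e+5)
(L + (36071 - 244356))*(-39088 - 403462) = (422099/2 + (36071 - 244356))*(-39088 - 403462) = (422099/2 - 208285)*(-442550) = (5529/2)*(-442550) = -1223429475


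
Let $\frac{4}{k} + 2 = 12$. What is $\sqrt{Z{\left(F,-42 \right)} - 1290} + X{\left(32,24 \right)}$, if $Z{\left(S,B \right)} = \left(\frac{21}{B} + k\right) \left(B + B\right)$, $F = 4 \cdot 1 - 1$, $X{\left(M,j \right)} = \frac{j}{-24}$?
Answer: $-1 + \frac{6 i \sqrt{890}}{5} \approx -1.0 + 35.799 i$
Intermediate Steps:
$X{\left(M,j \right)} = - \frac{j}{24}$ ($X{\left(M,j \right)} = j \left(- \frac{1}{24}\right) = - \frac{j}{24}$)
$F = 3$ ($F = 4 - 1 = 3$)
$k = \frac{2}{5}$ ($k = \frac{4}{-2 + 12} = \frac{4}{10} = 4 \cdot \frac{1}{10} = \frac{2}{5} \approx 0.4$)
$Z{\left(S,B \right)} = 2 B \left(\frac{2}{5} + \frac{21}{B}\right)$ ($Z{\left(S,B \right)} = \left(\frac{21}{B} + \frac{2}{5}\right) \left(B + B\right) = \left(\frac{2}{5} + \frac{21}{B}\right) 2 B = 2 B \left(\frac{2}{5} + \frac{21}{B}\right)$)
$\sqrt{Z{\left(F,-42 \right)} - 1290} + X{\left(32,24 \right)} = \sqrt{\left(42 + \frac{4}{5} \left(-42\right)\right) - 1290} - 1 = \sqrt{\left(42 - \frac{168}{5}\right) - 1290} - 1 = \sqrt{\frac{42}{5} - 1290} - 1 = \sqrt{- \frac{6408}{5}} - 1 = \frac{6 i \sqrt{890}}{5} - 1 = -1 + \frac{6 i \sqrt{890}}{5}$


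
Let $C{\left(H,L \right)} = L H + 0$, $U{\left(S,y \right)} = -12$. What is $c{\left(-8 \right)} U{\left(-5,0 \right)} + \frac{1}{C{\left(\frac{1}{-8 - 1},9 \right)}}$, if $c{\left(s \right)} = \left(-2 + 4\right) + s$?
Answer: $71$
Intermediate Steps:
$C{\left(H,L \right)} = H L$ ($C{\left(H,L \right)} = H L + 0 = H L$)
$c{\left(s \right)} = 2 + s$
$c{\left(-8 \right)} U{\left(-5,0 \right)} + \frac{1}{C{\left(\frac{1}{-8 - 1},9 \right)}} = \left(2 - 8\right) \left(-12\right) + \frac{1}{\frac{1}{-8 - 1} \cdot 9} = \left(-6\right) \left(-12\right) + \frac{1}{\frac{1}{-9} \cdot 9} = 72 + \frac{1}{\left(- \frac{1}{9}\right) 9} = 72 + \frac{1}{-1} = 72 - 1 = 71$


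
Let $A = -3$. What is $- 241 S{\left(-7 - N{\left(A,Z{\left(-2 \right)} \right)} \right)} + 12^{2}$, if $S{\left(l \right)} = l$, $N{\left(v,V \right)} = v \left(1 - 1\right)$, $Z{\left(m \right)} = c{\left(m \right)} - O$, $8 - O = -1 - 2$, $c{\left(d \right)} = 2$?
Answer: $1831$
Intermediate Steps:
$O = 11$ ($O = 8 - \left(-1 - 2\right) = 8 - -3 = 8 + 3 = 11$)
$Z{\left(m \right)} = -9$ ($Z{\left(m \right)} = 2 - 11 = -9$)
$N{\left(v,V \right)} = 0$ ($N{\left(v,V \right)} = v 0 = 0$)
$- 241 S{\left(-7 - N{\left(A,Z{\left(-2 \right)} \right)} \right)} + 12^{2} = - 241 \left(-7 - 0\right) + 12^{2} = - 241 \left(-7 + 0\right) + 144 = \left(-241\right) \left(-7\right) + 144 = 1687 + 144 = 1831$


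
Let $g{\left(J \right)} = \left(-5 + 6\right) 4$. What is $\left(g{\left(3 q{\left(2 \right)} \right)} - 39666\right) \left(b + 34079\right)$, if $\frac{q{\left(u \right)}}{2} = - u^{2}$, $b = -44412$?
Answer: $409827446$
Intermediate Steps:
$q{\left(u \right)} = - 2 u^{2}$ ($q{\left(u \right)} = 2 \left(- u^{2}\right) = - 2 u^{2}$)
$g{\left(J \right)} = 4$ ($g{\left(J \right)} = 1 \cdot 4 = 4$)
$\left(g{\left(3 q{\left(2 \right)} \right)} - 39666\right) \left(b + 34079\right) = \left(4 - 39666\right) \left(-44412 + 34079\right) = \left(-39662\right) \left(-10333\right) = 409827446$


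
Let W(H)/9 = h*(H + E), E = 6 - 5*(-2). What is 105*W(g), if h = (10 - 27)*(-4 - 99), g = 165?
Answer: 299499795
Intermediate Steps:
h = 1751 (h = -17*(-103) = 1751)
E = 16 (E = 6 + 10 = 16)
W(H) = 252144 + 15759*H (W(H) = 9*(1751*(H + 16)) = 9*(1751*(16 + H)) = 9*(28016 + 1751*H) = 252144 + 15759*H)
105*W(g) = 105*(252144 + 15759*165) = 105*(252144 + 2600235) = 105*2852379 = 299499795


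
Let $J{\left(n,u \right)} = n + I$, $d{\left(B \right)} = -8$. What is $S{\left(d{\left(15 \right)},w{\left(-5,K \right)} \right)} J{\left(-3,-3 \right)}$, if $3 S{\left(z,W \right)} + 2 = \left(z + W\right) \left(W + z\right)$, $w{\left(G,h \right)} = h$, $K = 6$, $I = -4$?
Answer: $- \frac{14}{3} \approx -4.6667$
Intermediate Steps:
$J{\left(n,u \right)} = -4 + n$ ($J{\left(n,u \right)} = n - 4 = -4 + n$)
$S{\left(z,W \right)} = - \frac{2}{3} + \frac{\left(W + z\right)^{2}}{3}$ ($S{\left(z,W \right)} = - \frac{2}{3} + \frac{\left(z + W\right) \left(W + z\right)}{3} = - \frac{2}{3} + \frac{\left(W + z\right) \left(W + z\right)}{3} = - \frac{2}{3} + \frac{\left(W + z\right)^{2}}{3}$)
$S{\left(d{\left(15 \right)},w{\left(-5,K \right)} \right)} J{\left(-3,-3 \right)} = \left(- \frac{2}{3} + \frac{\left(6 - 8\right)^{2}}{3}\right) \left(-4 - 3\right) = \left(- \frac{2}{3} + \frac{\left(-2\right)^{2}}{3}\right) \left(-7\right) = \left(- \frac{2}{3} + \frac{1}{3} \cdot 4\right) \left(-7\right) = \left(- \frac{2}{3} + \frac{4}{3}\right) \left(-7\right) = \frac{2}{3} \left(-7\right) = - \frac{14}{3}$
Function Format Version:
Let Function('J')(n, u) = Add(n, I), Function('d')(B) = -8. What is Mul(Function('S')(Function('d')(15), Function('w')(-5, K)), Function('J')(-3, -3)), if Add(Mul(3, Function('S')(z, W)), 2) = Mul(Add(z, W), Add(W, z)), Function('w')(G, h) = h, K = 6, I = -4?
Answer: Rational(-14, 3) ≈ -4.6667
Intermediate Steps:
Function('J')(n, u) = Add(-4, n) (Function('J')(n, u) = Add(n, -4) = Add(-4, n))
Function('S')(z, W) = Add(Rational(-2, 3), Mul(Rational(1, 3), Pow(Add(W, z), 2))) (Function('S')(z, W) = Add(Rational(-2, 3), Mul(Rational(1, 3), Mul(Add(z, W), Add(W, z)))) = Add(Rational(-2, 3), Mul(Rational(1, 3), Mul(Add(W, z), Add(W, z)))) = Add(Rational(-2, 3), Mul(Rational(1, 3), Pow(Add(W, z), 2))))
Mul(Function('S')(Function('d')(15), Function('w')(-5, K)), Function('J')(-3, -3)) = Mul(Add(Rational(-2, 3), Mul(Rational(1, 3), Pow(Add(6, -8), 2))), Add(-4, -3)) = Mul(Add(Rational(-2, 3), Mul(Rational(1, 3), Pow(-2, 2))), -7) = Mul(Add(Rational(-2, 3), Mul(Rational(1, 3), 4)), -7) = Mul(Add(Rational(-2, 3), Rational(4, 3)), -7) = Mul(Rational(2, 3), -7) = Rational(-14, 3)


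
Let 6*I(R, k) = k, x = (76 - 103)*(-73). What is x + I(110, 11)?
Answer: 11837/6 ≈ 1972.8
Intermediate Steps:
x = 1971 (x = -27*(-73) = 1971)
I(R, k) = k/6
x + I(110, 11) = 1971 + (1/6)*11 = 1971 + 11/6 = 11837/6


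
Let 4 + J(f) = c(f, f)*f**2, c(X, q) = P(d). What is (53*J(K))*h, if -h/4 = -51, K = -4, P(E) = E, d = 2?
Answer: 302736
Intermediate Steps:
c(X, q) = 2
J(f) = -4 + 2*f**2
h = 204 (h = -4*(-51) = 204)
(53*J(K))*h = (53*(-4 + 2*(-4)**2))*204 = (53*(-4 + 2*16))*204 = (53*(-4 + 32))*204 = (53*28)*204 = 1484*204 = 302736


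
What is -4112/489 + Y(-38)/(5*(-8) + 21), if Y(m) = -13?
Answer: -71771/9291 ≈ -7.7248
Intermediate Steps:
-4112/489 + Y(-38)/(5*(-8) + 21) = -4112/489 - 13/(5*(-8) + 21) = -4112*1/489 - 13/(-40 + 21) = -4112/489 - 13/(-19) = -4112/489 - 13*(-1/19) = -4112/489 + 13/19 = -71771/9291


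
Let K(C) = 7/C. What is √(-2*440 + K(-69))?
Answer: I*√4190163/69 ≈ 29.667*I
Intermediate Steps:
√(-2*440 + K(-69)) = √(-2*440 + 7/(-69)) = √(-880 + 7*(-1/69)) = √(-880 - 7/69) = √(-60727/69) = I*√4190163/69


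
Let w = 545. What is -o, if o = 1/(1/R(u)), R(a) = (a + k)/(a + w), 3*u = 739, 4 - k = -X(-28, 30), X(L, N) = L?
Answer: -667/2374 ≈ -0.28096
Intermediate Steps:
k = -24 (k = 4 - (-1)*(-28) = 4 - 1*28 = 4 - 28 = -24)
u = 739/3 (u = (⅓)*739 = 739/3 ≈ 246.33)
R(a) = (-24 + a)/(545 + a) (R(a) = (a - 24)/(a + 545) = (-24 + a)/(545 + a))
o = 667/2374 (o = 1/(1/((-24 + 739/3)/(545 + 739/3))) = 1/(1/((667/3)/(2374/3))) = 1/(1/((3/2374)*(667/3))) = 1/(1/(667/2374)) = 1/(2374/667) = 667/2374 ≈ 0.28096)
-o = -1*667/2374 = -667/2374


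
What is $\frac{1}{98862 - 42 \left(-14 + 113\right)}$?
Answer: $\frac{1}{94704} \approx 1.0559 \cdot 10^{-5}$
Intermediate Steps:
$\frac{1}{98862 - 42 \left(-14 + 113\right)} = \frac{1}{98862 - 4158} = \frac{1}{94704}$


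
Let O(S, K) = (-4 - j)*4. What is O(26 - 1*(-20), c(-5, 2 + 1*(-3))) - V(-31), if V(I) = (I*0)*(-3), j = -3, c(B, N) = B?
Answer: -4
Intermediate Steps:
V(I) = 0 (V(I) = 0*(-3) = 0)
O(S, K) = -4 (O(S, K) = (-4 - 1*(-3))*4 = (-4 + 3)*4 = -1*4 = -4)
O(26 - 1*(-20), c(-5, 2 + 1*(-3))) - V(-31) = -4 - 1*0 = -4 + 0 = -4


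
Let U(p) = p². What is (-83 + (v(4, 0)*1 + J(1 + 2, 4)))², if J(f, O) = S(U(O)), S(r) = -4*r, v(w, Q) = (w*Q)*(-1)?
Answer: 21609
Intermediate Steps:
v(w, Q) = -Q*w (v(w, Q) = (Q*w)*(-1) = -Q*w)
J(f, O) = -4*O²
(-83 + (v(4, 0)*1 + J(1 + 2, 4)))² = (-83 + (-1*0*4*1 - 4*4²))² = (-83 + (0*1 - 4*16))² = (-83 + (0 - 64))² = (-83 - 64)² = (-147)² = 21609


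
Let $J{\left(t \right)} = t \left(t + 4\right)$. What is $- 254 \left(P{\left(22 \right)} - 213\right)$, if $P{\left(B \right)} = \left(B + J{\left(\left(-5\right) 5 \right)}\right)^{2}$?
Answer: $-75944984$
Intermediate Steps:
$J{\left(t \right)} = t \left(4 + t\right)$
$P{\left(B \right)} = \left(525 + B\right)^{2}$ ($P{\left(B \right)} = \left(B + \left(-5\right) 5 \left(4 - 25\right)\right)^{2} = \left(B - 25 \left(4 - 25\right)\right)^{2} = \left(B - -525\right)^{2} = \left(B + 525\right)^{2} = \left(525 + B\right)^{2}$)
$- 254 \left(P{\left(22 \right)} - 213\right) = - 254 \left(\left(525 + 22\right)^{2} - 213\right) = - 254 \left(547^{2} - 213\right) = - 254 \left(299209 - 213\right) = \left(-254\right) 298996 = -75944984$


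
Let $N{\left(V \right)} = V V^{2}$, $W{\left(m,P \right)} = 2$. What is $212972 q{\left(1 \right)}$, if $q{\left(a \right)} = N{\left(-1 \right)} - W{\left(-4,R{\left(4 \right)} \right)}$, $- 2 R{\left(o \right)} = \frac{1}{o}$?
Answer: $-638916$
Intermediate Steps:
$R{\left(o \right)} = - \frac{1}{2 o}$
$N{\left(V \right)} = V^{3}$
$q{\left(a \right)} = -3$ ($q{\left(a \right)} = \left(-1\right)^{3} - 2 = -1 - 2 = -3$)
$212972 q{\left(1 \right)} = 212972 \left(-3\right) = -638916$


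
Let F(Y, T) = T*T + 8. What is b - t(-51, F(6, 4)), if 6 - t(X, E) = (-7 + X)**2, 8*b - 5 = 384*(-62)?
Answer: 3061/8 ≈ 382.63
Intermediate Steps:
b = -23803/8 (b = 5/8 + (384*(-62))/8 = 5/8 + (1/8)*(-23808) = 5/8 - 2976 = -23803/8 ≈ -2975.4)
F(Y, T) = 8 + T**2 (F(Y, T) = T**2 + 8 = 8 + T**2)
t(X, E) = 6 - (-7 + X)**2
b - t(-51, F(6, 4)) = -23803/8 - (6 - (-7 - 51)**2) = -23803/8 - (6 - 1*(-58)**2) = -23803/8 - (6 - 1*3364) = -23803/8 - (6 - 3364) = -23803/8 - 1*(-3358) = -23803/8 + 3358 = 3061/8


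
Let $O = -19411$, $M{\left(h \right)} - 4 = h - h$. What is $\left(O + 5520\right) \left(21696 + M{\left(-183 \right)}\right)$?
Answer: $-301434700$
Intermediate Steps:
$M{\left(h \right)} = 4$ ($M{\left(h \right)} = 4 + \left(h - h\right) = 4 + 0 = 4$)
$\left(O + 5520\right) \left(21696 + M{\left(-183 \right)}\right) = \left(-19411 + 5520\right) \left(21696 + 4\right) = \left(-13891\right) 21700 = -301434700$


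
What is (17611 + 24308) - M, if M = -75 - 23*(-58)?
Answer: 40660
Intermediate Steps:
M = 1259 (M = -75 + 1334 = 1259)
(17611 + 24308) - M = (17611 + 24308) - 1*1259 = 41919 - 1259 = 40660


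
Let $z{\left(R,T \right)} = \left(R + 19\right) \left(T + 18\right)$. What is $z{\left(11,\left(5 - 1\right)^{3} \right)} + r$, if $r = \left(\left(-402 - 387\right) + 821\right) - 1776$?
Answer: $716$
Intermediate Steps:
$z{\left(R,T \right)} = \left(18 + T\right) \left(19 + R\right)$ ($z{\left(R,T \right)} = \left(19 + R\right) \left(18 + T\right) = \left(18 + T\right) \left(19 + R\right)$)
$r = -1744$ ($r = \left(-789 + 821\right) - 1776 = 32 - 1776 = -1744$)
$z{\left(11,\left(5 - 1\right)^{3} \right)} + r = \left(342 + 18 \cdot 11 + 19 \left(5 - 1\right)^{3} + 11 \left(5 - 1\right)^{3}\right) - 1744 = \left(342 + 198 + 19 \cdot 4^{3} + 11 \cdot 4^{3}\right) - 1744 = \left(342 + 198 + 19 \cdot 64 + 11 \cdot 64\right) - 1744 = \left(342 + 198 + 1216 + 704\right) - 1744 = 2460 - 1744 = 716$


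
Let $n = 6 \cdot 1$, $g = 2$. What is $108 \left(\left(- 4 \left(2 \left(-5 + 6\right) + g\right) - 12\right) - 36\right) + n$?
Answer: $-6906$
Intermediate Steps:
$n = 6$
$108 \left(\left(- 4 \left(2 \left(-5 + 6\right) + g\right) - 12\right) - 36\right) + n = 108 \left(\left(- 4 \left(2 \left(-5 + 6\right) + 2\right) - 12\right) - 36\right) + 6 = 108 \left(\left(- 4 \left(2 \cdot 1 + 2\right) - 12\right) - 36\right) + 6 = 108 \left(\left(- 4 \left(2 + 2\right) - 12\right) - 36\right) + 6 = 108 \left(\left(\left(-4\right) 4 - 12\right) - 36\right) + 6 = 108 \left(\left(-16 - 12\right) - 36\right) + 6 = 108 \left(-28 - 36\right) + 6 = 108 \left(-64\right) + 6 = -6912 + 6 = -6906$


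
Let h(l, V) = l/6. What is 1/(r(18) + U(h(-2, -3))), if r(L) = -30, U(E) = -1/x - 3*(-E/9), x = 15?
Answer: -45/1358 ≈ -0.033137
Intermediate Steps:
h(l, V) = l/6 (h(l, V) = l*(1/6) = l/6)
U(E) = -1/15 + E/3 (U(E) = -1/15 - 3*(-E/9) = -1*1/15 - (-1)*E/3 = -1/15 + E/3)
1/(r(18) + U(h(-2, -3))) = 1/(-30 + (-1/15 + ((1/6)*(-2))/3)) = 1/(-30 + (-1/15 + (1/3)*(-1/3))) = 1/(-30 + (-1/15 - 1/9)) = 1/(-30 - 8/45) = 1/(-1358/45) = -45/1358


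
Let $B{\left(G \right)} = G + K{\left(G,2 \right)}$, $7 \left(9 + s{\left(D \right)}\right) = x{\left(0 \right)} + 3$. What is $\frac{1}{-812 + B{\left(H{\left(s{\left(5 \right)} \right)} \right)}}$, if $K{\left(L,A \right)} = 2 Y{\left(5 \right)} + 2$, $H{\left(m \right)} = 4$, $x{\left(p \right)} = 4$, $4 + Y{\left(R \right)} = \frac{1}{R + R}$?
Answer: $- \frac{5}{4069} \approx -0.0012288$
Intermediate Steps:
$Y{\left(R \right)} = -4 + \frac{1}{2 R}$ ($Y{\left(R \right)} = -4 + \frac{1}{R + R} = -4 + \frac{1}{2 R}$)
$s{\left(D \right)} = -8$ ($s{\left(D \right)} = -9 + \frac{4 + 3}{7} = -9 + \frac{1}{7} \cdot 7 = -9 + 1 = -8$)
$K{\left(L,A \right)} = - \frac{29}{5}$ ($K{\left(L,A \right)} = 2 \left(-4 + \frac{1}{2 \cdot 5}\right) + 2 = 2 \left(-4 + \frac{1}{2} \cdot \frac{1}{5}\right) + 2 = 2 \left(-4 + \frac{1}{10}\right) + 2 = 2 \left(- \frac{39}{10}\right) + 2 = - \frac{39}{5} + 2 = - \frac{29}{5}$)
$B{\left(G \right)} = - \frac{29}{5} + G$ ($B{\left(G \right)} = G - \frac{29}{5} = - \frac{29}{5} + G$)
$\frac{1}{-812 + B{\left(H{\left(s{\left(5 \right)} \right)} \right)}} = \frac{1}{-812 + \left(- \frac{29}{5} + 4\right)} = \frac{1}{-812 - \frac{9}{5}} = \frac{1}{- \frac{4069}{5}} = - \frac{5}{4069}$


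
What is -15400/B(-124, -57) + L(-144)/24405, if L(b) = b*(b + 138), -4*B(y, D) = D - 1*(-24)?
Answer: -45555136/24405 ≈ -1866.6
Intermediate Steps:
B(y, D) = -6 - D/4 (B(y, D) = -(D - 1*(-24))/4 = -(D + 24)/4 = -(24 + D)/4 = -6 - D/4)
L(b) = b*(138 + b)
-15400/B(-124, -57) + L(-144)/24405 = -15400/(-6 - ¼*(-57)) - 144*(138 - 144)/24405 = -15400/(-6 + 57/4) - 144*(-6)*(1/24405) = -15400/33/4 + 864*(1/24405) = -15400*4/33 + 288/8135 = -5600/3 + 288/8135 = -45555136/24405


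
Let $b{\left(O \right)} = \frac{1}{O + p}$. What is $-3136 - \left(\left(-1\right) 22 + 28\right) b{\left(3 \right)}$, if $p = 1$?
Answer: $- \frac{6275}{2} \approx -3137.5$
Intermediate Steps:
$b{\left(O \right)} = \frac{1}{1 + O}$ ($b{\left(O \right)} = \frac{1}{O + 1} = \frac{1}{1 + O}$)
$-3136 - \left(\left(-1\right) 22 + 28\right) b{\left(3 \right)} = -3136 - \frac{\left(-1\right) 22 + 28}{1 + 3} = -3136 - \frac{-22 + 28}{4} = -3136 - 6 \cdot \frac{1}{4} = -3136 - \frac{3}{2} = - \frac{6275}{2}$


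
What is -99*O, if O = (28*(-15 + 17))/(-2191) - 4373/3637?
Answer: 138386655/1138381 ≈ 121.56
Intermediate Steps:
O = -1397845/1138381 (O = (28*2)*(-1/2191) - 4373*1/3637 = 56*(-1/2191) - 4373/3637 = -8/313 - 4373/3637 = -1397845/1138381 ≈ -1.2279)
-99*O = -99*(-1397845/1138381) = 138386655/1138381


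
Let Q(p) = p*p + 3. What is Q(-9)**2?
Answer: 7056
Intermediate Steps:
Q(p) = 3 + p**2 (Q(p) = p**2 + 3 = 3 + p**2)
Q(-9)**2 = (3 + (-9)**2)**2 = (3 + 81)**2 = 84**2 = 7056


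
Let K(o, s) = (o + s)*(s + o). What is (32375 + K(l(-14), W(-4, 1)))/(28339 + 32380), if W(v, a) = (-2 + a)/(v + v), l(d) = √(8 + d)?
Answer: 2071617/3886016 + I*√6/242876 ≈ 0.5331 + 1.0085e-5*I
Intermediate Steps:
W(v, a) = (-2 + a)/(2*v) (W(v, a) = (-2 + a)/((2*v)) = (-2 + a)*(1/(2*v)) = (-2 + a)/(2*v))
K(o, s) = (o + s)² (K(o, s) = (o + s)*(o + s) = (o + s)²)
(32375 + K(l(-14), W(-4, 1)))/(28339 + 32380) = (32375 + (√(8 - 14) + (½)*(-2 + 1)/(-4))²)/(28339 + 32380) = (32375 + (√(-6) + (½)*(-¼)*(-1))²)/60719 = (32375 + (I*√6 + ⅛)²)*(1/60719) = (32375 + (⅛ + I*√6)²)*(1/60719) = 32375/60719 + (⅛ + I*√6)²/60719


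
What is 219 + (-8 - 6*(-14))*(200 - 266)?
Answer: -4797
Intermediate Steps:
219 + (-8 - 6*(-14))*(200 - 266) = 219 + (-8 + 84)*(-66) = 219 + 76*(-66) = 219 - 5016 = -4797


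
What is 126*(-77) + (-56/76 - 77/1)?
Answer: -185815/19 ≈ -9779.7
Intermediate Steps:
126*(-77) + (-56/76 - 77/1) = -9702 + (-56*1/76 - 77*1) = -9702 + (-14/19 - 77) = -9702 - 1477/19 = -185815/19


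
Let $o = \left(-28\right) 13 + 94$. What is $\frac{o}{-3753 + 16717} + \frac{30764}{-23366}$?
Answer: $- \frac{14469047}{10818458} \approx -1.3374$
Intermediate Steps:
$o = -270$ ($o = -364 + 94 = -270$)
$\frac{o}{-3753 + 16717} + \frac{30764}{-23366} = - \frac{270}{-3753 + 16717} + \frac{30764}{-23366} = - \frac{270}{12964} + 30764 \left(- \frac{1}{23366}\right) = \left(-270\right) \frac{1}{12964} - \frac{15382}{11683} = - \frac{135}{6482} - \frac{15382}{11683} = - \frac{14469047}{10818458}$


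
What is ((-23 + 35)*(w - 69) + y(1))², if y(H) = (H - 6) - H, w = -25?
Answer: 1285956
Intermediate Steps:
y(H) = -6 (y(H) = (-6 + H) - H = -6)
((-23 + 35)*(w - 69) + y(1))² = ((-23 + 35)*(-25 - 69) - 6)² = (12*(-94) - 6)² = (-1128 - 6)² = (-1134)² = 1285956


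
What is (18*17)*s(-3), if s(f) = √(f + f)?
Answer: 306*I*√6 ≈ 749.54*I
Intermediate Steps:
s(f) = √2*√f (s(f) = √(2*f) = √2*√f)
(18*17)*s(-3) = (18*17)*(√2*√(-3)) = 306*(√2*(I*√3)) = 306*(I*√6) = 306*I*√6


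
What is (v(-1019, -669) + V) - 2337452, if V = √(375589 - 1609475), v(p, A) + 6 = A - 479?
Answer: -2338606 + I*√1233886 ≈ -2.3386e+6 + 1110.8*I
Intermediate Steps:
v(p, A) = -485 + A (v(p, A) = -6 + (A - 479) = -6 + (-479 + A) = -485 + A)
V = I*√1233886 (V = √(-1233886) = I*√1233886 ≈ 1110.8*I)
(v(-1019, -669) + V) - 2337452 = ((-485 - 669) + I*√1233886) - 2337452 = (-1154 + I*√1233886) - 2337452 = -2338606 + I*√1233886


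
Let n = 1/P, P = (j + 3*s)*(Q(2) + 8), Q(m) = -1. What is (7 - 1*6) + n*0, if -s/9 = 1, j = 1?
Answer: 1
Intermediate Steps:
s = -9 (s = -9*1 = -9)
P = -182 (P = (1 + 3*(-9))*(-1 + 8) = (1 - 27)*7 = -26*7 = -182)
n = -1/182 (n = 1/(-182) = -1/182 ≈ -0.0054945)
(7 - 1*6) + n*0 = (7 - 1*6) - 1/182*0 = (7 - 6) + 0 = 1 + 0 = 1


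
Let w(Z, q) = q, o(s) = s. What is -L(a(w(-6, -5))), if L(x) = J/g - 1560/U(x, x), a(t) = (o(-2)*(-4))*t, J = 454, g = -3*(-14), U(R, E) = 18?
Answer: 531/7 ≈ 75.857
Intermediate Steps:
g = 42
a(t) = 8*t (a(t) = (-2*(-4))*t = 8*t)
L(x) = -531/7 (L(x) = 454/42 - 1560/18 = 454*(1/42) - 1560*1/18 = 227/21 - 260/3 = -531/7)
-L(a(w(-6, -5))) = -1*(-531/7) = 531/7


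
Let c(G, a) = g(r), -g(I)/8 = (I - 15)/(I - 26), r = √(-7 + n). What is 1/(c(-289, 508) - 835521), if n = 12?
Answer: -50967061/42584283720941 - 8*√5/42584283720941 ≈ -1.1969e-6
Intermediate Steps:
r = √5 (r = √(-7 + 12) = √5 ≈ 2.2361)
g(I) = -8*(-15 + I)/(-26 + I) (g(I) = -8*(I - 15)/(I - 26) = -8*(-15 + I)/(-26 + I))
c(G, a) = 8*(15 - √5)/(-26 + √5)
1/(c(-289, 508) - 835521) = 1/((-280/61 + 8*√5/61) - 835521) = 1/(-50967061/61 + 8*√5/61)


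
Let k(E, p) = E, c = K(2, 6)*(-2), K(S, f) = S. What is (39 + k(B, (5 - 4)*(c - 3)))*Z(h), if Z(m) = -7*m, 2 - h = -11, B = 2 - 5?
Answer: -3276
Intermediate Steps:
B = -3
c = -4 (c = 2*(-2) = -4)
h = 13 (h = 2 - 1*(-11) = 2 + 11 = 13)
(39 + k(B, (5 - 4)*(c - 3)))*Z(h) = (39 - 3)*(-7*13) = 36*(-91) = -3276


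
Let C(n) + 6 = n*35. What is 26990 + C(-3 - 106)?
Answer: 23169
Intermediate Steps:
C(n) = -6 + 35*n (C(n) = -6 + n*35 = -6 + 35*n)
26990 + C(-3 - 106) = 26990 + (-6 + 35*(-3 - 106)) = 26990 + (-6 + 35*(-109)) = 26990 + (-6 - 3815) = 26990 - 3821 = 23169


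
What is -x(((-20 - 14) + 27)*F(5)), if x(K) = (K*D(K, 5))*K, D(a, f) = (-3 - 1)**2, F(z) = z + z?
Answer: -78400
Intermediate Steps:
F(z) = 2*z
D(a, f) = 16 (D(a, f) = (-4)**2 = 16)
x(K) = 16*K**2 (x(K) = (K*16)*K = (16*K)*K = 16*K**2)
-x(((-20 - 14) + 27)*F(5)) = -16*(((-20 - 14) + 27)*(2*5))**2 = -16*((-34 + 27)*10)**2 = -16*(-7*10)**2 = -16*(-70)**2 = -16*4900 = -1*78400 = -78400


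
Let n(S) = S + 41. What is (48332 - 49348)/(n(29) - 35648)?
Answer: 508/17789 ≈ 0.028557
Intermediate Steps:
n(S) = 41 + S
(48332 - 49348)/(n(29) - 35648) = (48332 - 49348)/((41 + 29) - 35648) = -1016/(70 - 35648) = -1016/(-35578) = -1016*(-1/35578) = 508/17789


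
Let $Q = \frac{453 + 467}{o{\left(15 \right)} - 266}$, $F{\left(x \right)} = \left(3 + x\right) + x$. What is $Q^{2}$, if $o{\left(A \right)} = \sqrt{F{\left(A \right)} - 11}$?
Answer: $\frac{846400}{\left(266 - \sqrt{22}\right)^{2}} \approx 12.396$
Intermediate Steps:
$F{\left(x \right)} = 3 + 2 x$
$o{\left(A \right)} = \sqrt{-8 + 2 A}$ ($o{\left(A \right)} = \sqrt{\left(3 + 2 A\right) - 11} = \sqrt{-8 + 2 A}$)
$Q = \frac{920}{-266 + \sqrt{22}}$ ($Q = \frac{453 + 467}{\sqrt{-8 + 2 \cdot 15} - 266} = \frac{920}{\sqrt{-8 + 30} - 266} = \frac{920}{\sqrt{22} - 266} = \frac{920}{-266 + \sqrt{22}} \approx -3.5207$)
$Q^{2} = \left(- \frac{122360}{35367} - \frac{460 \sqrt{22}}{35367}\right)^{2}$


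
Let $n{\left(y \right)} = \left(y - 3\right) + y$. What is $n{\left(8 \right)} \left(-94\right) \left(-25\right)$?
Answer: $30550$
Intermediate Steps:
$n{\left(y \right)} = -3 + 2 y$ ($n{\left(y \right)} = \left(-3 + y\right) + y = -3 + 2 y$)
$n{\left(8 \right)} \left(-94\right) \left(-25\right) = \left(-3 + 2 \cdot 8\right) \left(-94\right) \left(-25\right) = \left(-3 + 16\right) \left(-94\right) \left(-25\right) = 13 \left(-94\right) \left(-25\right) = \left(-1222\right) \left(-25\right) = 30550$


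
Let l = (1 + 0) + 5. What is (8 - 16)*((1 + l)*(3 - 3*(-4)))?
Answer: -840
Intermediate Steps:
l = 6 (l = 1 + 5 = 6)
(8 - 16)*((1 + l)*(3 - 3*(-4))) = (8 - 16)*((1 + 6)*(3 - 3*(-4))) = -56*(3 + 12) = -56*15 = -8*105 = -840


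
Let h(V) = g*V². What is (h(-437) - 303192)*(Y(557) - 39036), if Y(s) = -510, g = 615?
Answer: -4632526914678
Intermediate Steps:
h(V) = 615*V²
(h(-437) - 303192)*(Y(557) - 39036) = (615*(-437)² - 303192)*(-510 - 39036) = (615*190969 - 303192)*(-39546) = (117445935 - 303192)*(-39546) = 117142743*(-39546) = -4632526914678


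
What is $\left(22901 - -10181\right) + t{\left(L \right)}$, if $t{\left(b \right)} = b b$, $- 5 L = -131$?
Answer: $\frac{844211}{25} \approx 33768.0$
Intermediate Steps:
$L = \frac{131}{5}$ ($L = \left(- \frac{1}{5}\right) \left(-131\right) = \frac{131}{5} \approx 26.2$)
$t{\left(b \right)} = b^{2}$
$\left(22901 - -10181\right) + t{\left(L \right)} = \left(22901 - -10181\right) + \left(\frac{131}{5}\right)^{2} = \left(22901 + 10181\right) + \frac{17161}{25} = 33082 + \frac{17161}{25} = \frac{844211}{25}$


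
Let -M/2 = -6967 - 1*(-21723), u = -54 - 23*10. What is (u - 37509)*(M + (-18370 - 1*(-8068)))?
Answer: 1504690502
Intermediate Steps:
u = -284 (u = -54 - 230 = -284)
M = -29512 (M = -2*(-6967 - 1*(-21723)) = -2*(-6967 + 21723) = -2*14756 = -29512)
(u - 37509)*(M + (-18370 - 1*(-8068))) = (-284 - 37509)*(-29512 + (-18370 - 1*(-8068))) = -37793*(-29512 + (-18370 + 8068)) = -37793*(-29512 - 10302) = -37793*(-39814) = 1504690502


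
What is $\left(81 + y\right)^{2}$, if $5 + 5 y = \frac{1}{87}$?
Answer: $\frac{1211109601}{189225} \approx 6400.4$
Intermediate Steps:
$y = - \frac{434}{435}$ ($y = -1 + \frac{1}{5 \cdot 87} = -1 + \frac{1}{5} \cdot \frac{1}{87} = -1 + \frac{1}{435} = - \frac{434}{435} \approx -0.9977$)
$\left(81 + y\right)^{2} = \left(81 - \frac{434}{435}\right)^{2} = \left(\frac{34801}{435}\right)^{2} = \frac{1211109601}{189225}$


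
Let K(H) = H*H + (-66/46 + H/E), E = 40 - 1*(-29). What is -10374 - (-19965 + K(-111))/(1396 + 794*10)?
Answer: -1113706195/107364 ≈ -10373.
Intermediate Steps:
E = 69 (E = 40 + 29 = 69)
K(H) = -33/23 + H² + H/69 (K(H) = H*H + (-66/46 + H/69) = H² + (-66*1/46 + H*(1/69)) = H² + (-33/23 + H/69) = -33/23 + H² + H/69)
-10374 - (-19965 + K(-111))/(1396 + 794*10) = -10374 - (-19965 + (-33/23 + (-111)² + (1/69)*(-111)))/(1396 + 794*10) = -10374 - (-19965 + (-33/23 + 12321 - 37/23))/(1396 + 7940) = -10374 - (-19965 + 283313/23)/9336 = -10374 - (-175882)/(23*9336) = -10374 - 1*(-87941/107364) = -10374 + 87941/107364 = -1113706195/107364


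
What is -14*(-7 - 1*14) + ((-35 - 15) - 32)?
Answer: 212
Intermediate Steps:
-14*(-7 - 1*14) + ((-35 - 15) - 32) = -14*(-7 - 14) + (-50 - 32) = -14*(-21) - 82 = 294 - 82 = 212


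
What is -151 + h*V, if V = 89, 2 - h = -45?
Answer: 4032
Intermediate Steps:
h = 47 (h = 2 - 1*(-45) = 2 + 45 = 47)
-151 + h*V = -151 + 47*89 = -151 + 4183 = 4032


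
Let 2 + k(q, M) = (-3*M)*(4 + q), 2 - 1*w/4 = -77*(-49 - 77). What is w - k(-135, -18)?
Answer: -31724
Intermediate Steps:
w = -38800 (w = 8 - (-308)*(-49 - 77) = 8 - (-308)*(-126) = 8 - 4*9702 = 8 - 38808 = -38800)
k(q, M) = -2 - 3*M*(4 + q) (k(q, M) = -2 + (-3*M)*(4 + q) = -2 - 3*M*(4 + q))
w - k(-135, -18) = -38800 - (-2 - 12*(-18) - 3*(-18)*(-135)) = -38800 - (-2 + 216 - 7290) = -38800 - 1*(-7076) = -38800 + 7076 = -31724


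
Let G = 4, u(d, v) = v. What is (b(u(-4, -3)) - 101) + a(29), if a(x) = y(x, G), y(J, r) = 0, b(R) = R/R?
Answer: -100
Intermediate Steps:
b(R) = 1
a(x) = 0
(b(u(-4, -3)) - 101) + a(29) = (1 - 101) + 0 = -100 + 0 = -100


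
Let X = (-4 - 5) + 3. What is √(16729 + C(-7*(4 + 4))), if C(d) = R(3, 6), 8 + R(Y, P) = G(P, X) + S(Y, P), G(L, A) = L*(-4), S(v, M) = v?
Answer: 10*√167 ≈ 129.23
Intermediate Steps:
X = -6 (X = -9 + 3 = -6)
G(L, A) = -4*L
R(Y, P) = -8 + Y - 4*P (R(Y, P) = -8 + (-4*P + Y) = -8 + (Y - 4*P) = -8 + Y - 4*P)
C(d) = -29 (C(d) = -8 + 3 - 4*6 = -8 + 3 - 24 = -29)
√(16729 + C(-7*(4 + 4))) = √(16729 - 29) = √16700 = 10*√167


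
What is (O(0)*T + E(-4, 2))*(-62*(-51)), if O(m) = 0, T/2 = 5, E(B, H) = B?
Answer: -12648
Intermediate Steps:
T = 10 (T = 2*5 = 10)
(O(0)*T + E(-4, 2))*(-62*(-51)) = (0*10 - 4)*(-62*(-51)) = (0 - 4)*3162 = -4*3162 = -12648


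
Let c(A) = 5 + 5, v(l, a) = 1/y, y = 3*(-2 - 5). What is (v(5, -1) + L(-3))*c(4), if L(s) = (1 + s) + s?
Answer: -1060/21 ≈ -50.476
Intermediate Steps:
y = -21 (y = 3*(-7) = -21)
v(l, a) = -1/21 (v(l, a) = 1/(-21) = -1/21)
c(A) = 10
L(s) = 1 + 2*s
(v(5, -1) + L(-3))*c(4) = (-1/21 + (1 + 2*(-3)))*10 = (-1/21 + (1 - 6))*10 = (-1/21 - 5)*10 = -106/21*10 = -1060/21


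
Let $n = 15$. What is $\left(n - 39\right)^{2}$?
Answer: $576$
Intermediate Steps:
$\left(n - 39\right)^{2} = \left(15 - 39\right)^{2} = \left(-24\right)^{2} = 576$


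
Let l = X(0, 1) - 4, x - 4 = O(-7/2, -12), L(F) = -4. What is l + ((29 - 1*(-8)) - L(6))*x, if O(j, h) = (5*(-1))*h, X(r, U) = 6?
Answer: 2626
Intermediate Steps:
O(j, h) = -5*h
x = 64 (x = 4 - 5*(-12) = 4 + 60 = 64)
l = 2 (l = 6 - 4 = 2)
l + ((29 - 1*(-8)) - L(6))*x = 2 + ((29 - 1*(-8)) - 1*(-4))*64 = 2 + ((29 + 8) + 4)*64 = 2 + (37 + 4)*64 = 2 + 41*64 = 2 + 2624 = 2626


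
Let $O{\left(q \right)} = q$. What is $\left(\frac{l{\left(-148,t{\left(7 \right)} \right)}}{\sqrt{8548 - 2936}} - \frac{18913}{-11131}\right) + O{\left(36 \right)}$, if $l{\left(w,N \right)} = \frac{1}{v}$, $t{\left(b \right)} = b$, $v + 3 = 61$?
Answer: $\frac{419629}{11131} + \frac{\sqrt{1403}}{162748} \approx 37.699$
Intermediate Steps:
$v = 58$ ($v = -3 + 61 = 58$)
$l{\left(w,N \right)} = \frac{1}{58}$
$\left(\frac{l{\left(-148,t{\left(7 \right)} \right)}}{\sqrt{8548 - 2936}} - \frac{18913}{-11131}\right) + O{\left(36 \right)} = \left(\frac{1}{58 \sqrt{8548 - 2936}} - \frac{18913}{-11131}\right) + 36 = \left(\frac{1}{58 \sqrt{5612}} - - \frac{18913}{11131}\right) + 36 = \left(\frac{1}{58 \cdot 2 \sqrt{1403}} + \frac{18913}{11131}\right) + 36 = \left(\frac{\frac{1}{2806} \sqrt{1403}}{58} + \frac{18913}{11131}\right) + 36 = \left(\frac{\sqrt{1403}}{162748} + \frac{18913}{11131}\right) + 36 = \left(\frac{18913}{11131} + \frac{\sqrt{1403}}{162748}\right) + 36 = \frac{419629}{11131} + \frac{\sqrt{1403}}{162748}$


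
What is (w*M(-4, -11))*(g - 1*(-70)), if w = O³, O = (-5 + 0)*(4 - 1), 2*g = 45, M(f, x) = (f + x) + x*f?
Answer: -18106875/2 ≈ -9.0534e+6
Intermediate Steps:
M(f, x) = f + x + f*x (M(f, x) = (f + x) + f*x = f + x + f*x)
g = 45/2 (g = (½)*45 = 45/2 ≈ 22.500)
O = -15 (O = -5*3 = -15)
w = -3375 (w = (-15)³ = -3375)
(w*M(-4, -11))*(g - 1*(-70)) = (-3375*(-4 - 11 - 4*(-11)))*(45/2 - 1*(-70)) = (-3375*(-4 - 11 + 44))*(45/2 + 70) = -3375*29*(185/2) = -97875*185/2 = -18106875/2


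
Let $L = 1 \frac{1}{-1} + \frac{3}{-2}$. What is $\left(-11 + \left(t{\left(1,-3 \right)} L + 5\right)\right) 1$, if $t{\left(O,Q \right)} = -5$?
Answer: $\frac{13}{2} \approx 6.5$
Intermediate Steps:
$L = - \frac{5}{2}$ ($L = 1 \left(-1\right) + 3 \left(- \frac{1}{2}\right) = -1 - \frac{3}{2} = - \frac{5}{2} \approx -2.5$)
$\left(-11 + \left(t{\left(1,-3 \right)} L + 5\right)\right) 1 = \left(-11 + \left(\left(-5\right) \left(- \frac{5}{2}\right) + 5\right)\right) 1 = \left(-11 + \left(\frac{25}{2} + 5\right)\right) 1 = \left(-11 + \frac{35}{2}\right) 1 = \frac{13}{2} \cdot 1 = \frac{13}{2}$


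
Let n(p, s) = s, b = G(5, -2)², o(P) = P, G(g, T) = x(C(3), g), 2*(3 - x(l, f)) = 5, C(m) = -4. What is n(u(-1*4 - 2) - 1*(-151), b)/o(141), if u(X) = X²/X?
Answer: 1/564 ≈ 0.0017731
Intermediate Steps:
x(l, f) = ½ (x(l, f) = 3 - ½*5 = 3 - 5/2 = ½)
G(g, T) = ½
u(X) = X
b = ¼ (b = (½)² = ¼ ≈ 0.25000)
n(u(-1*4 - 2) - 1*(-151), b)/o(141) = (¼)/141 = (¼)*(1/141) = 1/564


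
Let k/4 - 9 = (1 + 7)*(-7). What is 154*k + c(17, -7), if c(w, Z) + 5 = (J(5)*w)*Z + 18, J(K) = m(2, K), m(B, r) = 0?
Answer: -28939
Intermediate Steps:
J(K) = 0
k = -188 (k = 36 + 4*((1 + 7)*(-7)) = 36 + 4*(8*(-7)) = 36 + 4*(-56) = 36 - 224 = -188)
c(w, Z) = 13 (c(w, Z) = -5 + ((0*w)*Z + 18) = -5 + (0*Z + 18) = -5 + (0 + 18) = -5 + 18 = 13)
154*k + c(17, -7) = 154*(-188) + 13 = -28952 + 13 = -28939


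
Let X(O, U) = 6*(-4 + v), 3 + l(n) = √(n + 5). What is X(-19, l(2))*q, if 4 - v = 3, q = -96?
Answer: 1728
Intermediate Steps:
v = 1 (v = 4 - 1*3 = 4 - 3 = 1)
l(n) = -3 + √(5 + n) (l(n) = -3 + √(n + 5) = -3 + √(5 + n))
X(O, U) = -18 (X(O, U) = 6*(-4 + 1) = 6*(-3) = -18)
X(-19, l(2))*q = -18*(-96) = 1728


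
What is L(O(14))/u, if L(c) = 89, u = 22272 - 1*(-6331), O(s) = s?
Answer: 89/28603 ≈ 0.0031116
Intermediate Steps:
u = 28603 (u = 22272 + 6331 = 28603)
L(O(14))/u = 89/28603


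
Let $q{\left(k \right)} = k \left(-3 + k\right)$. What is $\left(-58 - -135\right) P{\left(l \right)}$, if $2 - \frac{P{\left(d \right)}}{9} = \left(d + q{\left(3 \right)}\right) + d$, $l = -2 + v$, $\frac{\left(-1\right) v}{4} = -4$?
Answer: $-18018$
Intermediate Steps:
$v = 16$ ($v = \left(-4\right) \left(-4\right) = 16$)
$l = 14$ ($l = -2 + 16 = 14$)
$P{\left(d \right)} = 18 - 18 d$ ($P{\left(d \right)} = 18 - 9 \left(\left(d + 3 \left(-3 + 3\right)\right) + d\right) = 18 - 9 \left(\left(d + 3 \cdot 0\right) + d\right) = 18 - 9 \left(\left(d + 0\right) + d\right) = 18 - 9 \left(d + d\right) = 18 - 9 \cdot 2 d = 18 - 18 d$)
$\left(-58 - -135\right) P{\left(l \right)} = \left(-58 - -135\right) \left(18 - 252\right) = \left(-58 + 135\right) \left(18 - 252\right) = 77 \left(-234\right) = -18018$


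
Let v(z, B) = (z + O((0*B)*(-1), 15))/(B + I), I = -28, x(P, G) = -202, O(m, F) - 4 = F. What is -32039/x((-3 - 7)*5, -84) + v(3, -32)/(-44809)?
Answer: 10767267188/67885635 ≈ 158.61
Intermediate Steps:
O(m, F) = 4 + F
v(z, B) = (19 + z)/(-28 + B) (v(z, B) = (z + (4 + 15))/(B - 28) = (z + 19)/(-28 + B) = (19 + z)/(-28 + B))
-32039/x((-3 - 7)*5, -84) + v(3, -32)/(-44809) = -32039/(-202) + ((19 + 3)/(-28 - 32))/(-44809) = -32039*(-1/202) + (22/(-60))*(-1/44809) = 32039/202 - 1/60*22*(-1/44809) = 32039/202 - 11/30*(-1/44809) = 32039/202 + 11/1344270 = 10767267188/67885635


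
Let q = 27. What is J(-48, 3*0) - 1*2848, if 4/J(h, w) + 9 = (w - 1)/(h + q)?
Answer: -133877/47 ≈ -2848.4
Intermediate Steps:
J(h, w) = 4/(-9 + (-1 + w)/(27 + h)) (J(h, w) = 4/(-9 + (w - 1)/(h + 27)) = 4/(-9 + (-1 + w)/(27 + h)))
J(-48, 3*0) - 1*2848 = 4*(27 - 48)/(-244 + 3*0 - 9*(-48)) - 1*2848 = 4*(-21)/(-244 + 0 + 432) - 2848 = 4*(-21)/188 - 2848 = 4*(1/188)*(-21) - 2848 = -21/47 - 2848 = -133877/47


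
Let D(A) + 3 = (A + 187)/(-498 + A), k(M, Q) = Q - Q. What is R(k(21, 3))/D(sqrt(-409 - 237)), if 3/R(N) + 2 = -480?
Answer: 251529/136326229 - 411*I*sqrt(646)/272652458 ≈ 0.0018451 - 3.8313e-5*I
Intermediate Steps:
k(M, Q) = 0
R(N) = -3/482 (R(N) = 3/(-2 - 480) = 3/(-482) = 3*(-1/482) = -3/482)
D(A) = -3 + (187 + A)/(-498 + A) (D(A) = -3 + (A + 187)/(-498 + A) = -3 + (187 + A)/(-498 + A))
R(k(21, 3))/D(sqrt(-409 - 237)) = -3*(-498 + sqrt(-409 - 237))/(1681 - 2*sqrt(-409 - 237))/482 = -3*(-498 + sqrt(-646))/(1681 - 2*I*sqrt(646))/482 = -3*(-498 + I*sqrt(646))/(1681 - 2*I*sqrt(646))/482 = -3*(-498 + I*sqrt(646))/(482*(1681 - 2*I*sqrt(646)))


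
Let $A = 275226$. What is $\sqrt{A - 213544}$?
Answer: $\sqrt{61682} \approx 248.36$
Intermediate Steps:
$\sqrt{A - 213544} = \sqrt{275226 - 213544} = \sqrt{61682}$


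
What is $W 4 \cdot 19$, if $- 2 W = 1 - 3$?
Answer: $76$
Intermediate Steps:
$W = 1$ ($W = - \frac{1 - 3}{2} = \left(- \frac{1}{2}\right) \left(-2\right) = 1$)
$W 4 \cdot 19 = 1 \cdot 4 \cdot 19 = 4 \cdot 19 = 76$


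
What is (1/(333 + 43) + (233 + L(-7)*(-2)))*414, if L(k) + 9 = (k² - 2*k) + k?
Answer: 10818855/188 ≈ 57547.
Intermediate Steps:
L(k) = -9 + k² - k (L(k) = -9 + ((k² - 2*k) + k) = -9 + (k² - k) = -9 + k² - k)
(1/(333 + 43) + (233 + L(-7)*(-2)))*414 = (1/(333 + 43) + (233 + (-9 + (-7)² - 1*(-7))*(-2)))*414 = (1/376 + (233 + (-9 + 49 + 7)*(-2)))*414 = (1/376 + (233 + 47*(-2)))*414 = (1/376 + (233 - 94))*414 = (1/376 + 139)*414 = (52265/376)*414 = 10818855/188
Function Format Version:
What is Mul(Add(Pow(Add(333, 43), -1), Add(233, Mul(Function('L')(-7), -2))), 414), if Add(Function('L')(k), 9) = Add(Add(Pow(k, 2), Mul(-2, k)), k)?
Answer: Rational(10818855, 188) ≈ 57547.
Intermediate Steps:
Function('L')(k) = Add(-9, Pow(k, 2), Mul(-1, k)) (Function('L')(k) = Add(-9, Add(Add(Pow(k, 2), Mul(-2, k)), k)) = Add(-9, Add(Pow(k, 2), Mul(-1, k))) = Add(-9, Pow(k, 2), Mul(-1, k)))
Mul(Add(Pow(Add(333, 43), -1), Add(233, Mul(Function('L')(-7), -2))), 414) = Mul(Add(Pow(Add(333, 43), -1), Add(233, Mul(Add(-9, Pow(-7, 2), Mul(-1, -7)), -2))), 414) = Mul(Add(Pow(376, -1), Add(233, Mul(Add(-9, 49, 7), -2))), 414) = Mul(Add(Rational(1, 376), Add(233, Mul(47, -2))), 414) = Mul(Add(Rational(1, 376), Add(233, -94)), 414) = Mul(Add(Rational(1, 376), 139), 414) = Mul(Rational(52265, 376), 414) = Rational(10818855, 188)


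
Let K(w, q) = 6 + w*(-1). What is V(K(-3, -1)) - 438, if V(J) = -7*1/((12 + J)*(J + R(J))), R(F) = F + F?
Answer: -35479/81 ≈ -438.01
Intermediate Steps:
R(F) = 2*F
K(w, q) = 6 - w
V(J) = -7/(3*J*(12 + J)) (V(J) = -7*1/((12 + J)*(J + 2*J)) = -7*1/(3*J*(12 + J)) = -7/(3*J*(12 + J)))
V(K(-3, -1)) - 438 = -7/(3*(6 - 1*(-3))*(12 + (6 - 1*(-3)))) - 438 = -7/(3*(6 + 3)*(12 + (6 + 3))) - 438 = -7/3/(9*(12 + 9)) - 438 = -7/3*⅑/21 - 438 = -7/3*⅑*1/21 - 438 = -1/81 - 438 = -35479/81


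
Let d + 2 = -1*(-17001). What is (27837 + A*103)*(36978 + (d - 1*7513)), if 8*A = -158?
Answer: 1198898976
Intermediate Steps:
A = -79/4 (A = (⅛)*(-158) = -79/4 ≈ -19.750)
d = 16999 (d = -2 - 1*(-17001) = -2 + 17001 = 16999)
(27837 + A*103)*(36978 + (d - 1*7513)) = (27837 - 79/4*103)*(36978 + (16999 - 1*7513)) = (27837 - 8137/4)*(36978 + (16999 - 7513)) = 103211*(36978 + 9486)/4 = (103211/4)*46464 = 1198898976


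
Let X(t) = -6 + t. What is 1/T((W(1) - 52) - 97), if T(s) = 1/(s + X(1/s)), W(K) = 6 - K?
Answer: -21601/144 ≈ -150.01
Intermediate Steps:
T(s) = 1/(-6 + s + 1/s) (T(s) = 1/(s + (-6 + 1/s)) = 1/(-6 + s + 1/s))
1/T((W(1) - 52) - 97) = 1/((((6 - 1*1) - 52) - 97)/(1 + (((6 - 1*1) - 52) - 97)*(-6 + (((6 - 1*1) - 52) - 97)))) = 1/((((6 - 1) - 52) - 97)/(1 + (((6 - 1) - 52) - 97)*(-6 + (((6 - 1) - 52) - 97)))) = 1/(((5 - 52) - 97)/(1 + ((5 - 52) - 97)*(-6 + ((5 - 52) - 97)))) = 1/((-47 - 97)/(1 + (-47 - 97)*(-6 + (-47 - 97)))) = 1/(-144/(1 - 144*(-6 - 144))) = 1/(-144/(1 - 144*(-150))) = 1/(-144/(1 + 21600)) = 1/(-144/21601) = -21601/144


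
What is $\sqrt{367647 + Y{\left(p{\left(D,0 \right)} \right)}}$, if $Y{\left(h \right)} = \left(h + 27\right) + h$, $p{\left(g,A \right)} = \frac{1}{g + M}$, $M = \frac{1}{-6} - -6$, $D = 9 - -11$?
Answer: $\frac{\sqrt{8833369710}}{155} \approx 606.36$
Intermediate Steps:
$D = 20$ ($D = 9 + 11 = 20$)
$M = \frac{35}{6}$ ($M = - \frac{1}{6} + 6 = \frac{35}{6} \approx 5.8333$)
$p{\left(g,A \right)} = \frac{1}{\frac{35}{6} + g}$ ($p{\left(g,A \right)} = \frac{1}{g + \frac{35}{6}} = \frac{1}{\frac{35}{6} + g}$)
$Y{\left(h \right)} = 27 + 2 h$ ($Y{\left(h \right)} = \left(27 + h\right) + h = 27 + 2 h$)
$\sqrt{367647 + Y{\left(p{\left(D,0 \right)} \right)}} = \sqrt{367647 + \left(27 + 2 \frac{6}{35 + 6 \cdot 20}\right)} = \sqrt{367647 + \left(27 + 2 \frac{6}{35 + 120}\right)} = \sqrt{367647 + \left(27 + 2 \cdot \frac{6}{155}\right)} = \sqrt{367647 + \left(27 + \frac{12}{155}\right)} = \sqrt{367647 + \frac{4197}{155}} = \sqrt{\frac{56989482}{155}} = \frac{\sqrt{8833369710}}{155}$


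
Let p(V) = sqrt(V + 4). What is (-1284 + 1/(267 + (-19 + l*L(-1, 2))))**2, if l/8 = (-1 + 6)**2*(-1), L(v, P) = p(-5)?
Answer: 16588027701981/10061584 - 407284025*I/80492672 ≈ 1.6487e+6 - 5.0599*I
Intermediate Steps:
p(V) = sqrt(4 + V)
L(v, P) = I (L(v, P) = sqrt(4 - 5) = sqrt(-1) = I)
l = -200 (l = 8*((-1 + 6)**2*(-1)) = 8*(5**2*(-1)) = 8*(25*(-1)) = 8*(-25) = -200)
(-1284 + 1/(267 + (-19 + l*L(-1, 2))))**2 = (-1284 + 1/(267 + (-19 - 200*I)))**2 = (-1284 + 1/(248 - 200*I))**2 = (-1284 + (248 + 200*I)/101504)**2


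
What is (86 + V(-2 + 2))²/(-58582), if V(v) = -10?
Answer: -2888/29291 ≈ -0.098597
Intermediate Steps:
(86 + V(-2 + 2))²/(-58582) = (86 - 10)²/(-58582) = 76²*(-1/58582) = 5776*(-1/58582) = -2888/29291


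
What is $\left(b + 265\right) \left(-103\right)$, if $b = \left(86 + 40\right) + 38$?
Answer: $-44187$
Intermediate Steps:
$b = 164$ ($b = 126 + 38 = 164$)
$\left(b + 265\right) \left(-103\right) = \left(164 + 265\right) \left(-103\right) = 429 \left(-103\right) = -44187$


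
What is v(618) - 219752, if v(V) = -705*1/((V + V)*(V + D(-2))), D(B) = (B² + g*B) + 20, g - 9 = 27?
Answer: -10321311983/46968 ≈ -2.1975e+5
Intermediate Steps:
g = 36 (g = 9 + 27 = 36)
D(B) = 20 + B² + 36*B (D(B) = (B² + 36*B) + 20 = 20 + B² + 36*B)
v(V) = -705/(2*V*(-48 + V)) (v(V) = -705*1/((V + V)*(V + (20 + (-2)² + 36*(-2)))) = -705*1/(2*V*(V + (20 + 4 - 72))) = -705*1/(2*V*(V - 48)) = -705*1/(2*V*(-48 + V)) = -705/(2*V*(-48 + V)))
v(618) - 219752 = -705/2/(618*(-48 + 618)) - 219752 = -705/2*1/618/570 - 219752 = -705/2*1/618*1/570 - 219752 = -47/46968 - 219752 = -10321311983/46968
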